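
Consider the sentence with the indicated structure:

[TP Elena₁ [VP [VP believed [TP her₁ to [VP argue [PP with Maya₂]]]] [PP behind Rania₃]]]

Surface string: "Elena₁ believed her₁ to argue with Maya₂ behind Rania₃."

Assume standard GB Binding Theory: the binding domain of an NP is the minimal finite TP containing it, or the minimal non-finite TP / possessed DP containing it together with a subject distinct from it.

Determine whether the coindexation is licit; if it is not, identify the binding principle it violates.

Principle B

The two coindexed NPs are *Elena₁* and *her₁*.
*her₁* is a pronoun. Its binding domain is the matrix TP, whose subject is Elena₁.
*Elena₁* c-commands it within that domain and carries the same index.
The pronoun is locally bound → Principle B violation.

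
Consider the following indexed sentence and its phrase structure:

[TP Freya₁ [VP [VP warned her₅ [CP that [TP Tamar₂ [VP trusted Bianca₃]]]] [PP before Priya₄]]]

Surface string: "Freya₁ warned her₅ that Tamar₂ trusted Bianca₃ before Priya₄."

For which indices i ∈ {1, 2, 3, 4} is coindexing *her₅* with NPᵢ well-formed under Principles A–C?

*her* is a pronoun, so Principle B applies: it must be free in its binding domain.
Binding domain of *her₅*: the matrix TP, whose subject is Freya₁.
*Freya₁* c-commands the pronoun within its binding domain → coindexation would violate Principle B.
*Tamar₂*: the pronoun c-commands this R-expression → coindexation would violate Principle C on *Tamar₂*.
*Bianca₃*: the pronoun c-commands this R-expression → coindexation would violate Principle C on *Bianca₃*.
*Priya₄* and the pronoun do not c-command one another → neither Principle B nor Principle C is at stake; coindexation permitted.

{4}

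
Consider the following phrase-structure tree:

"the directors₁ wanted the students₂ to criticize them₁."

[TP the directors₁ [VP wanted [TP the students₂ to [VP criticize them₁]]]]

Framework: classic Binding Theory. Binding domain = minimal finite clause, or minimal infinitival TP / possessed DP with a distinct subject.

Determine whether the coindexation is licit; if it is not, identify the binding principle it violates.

grammatical

The two coindexed NPs are *the directors₁* and *them₁*.
*them₁* is a pronoun; its binding domain is the embedded TP, whose subject is the students₂. Within that domain it is c-commanded only by *the students₂*, which carries a different index — the pronoun is free locally, so Principle B holds.
*the directors₁* is an R-expression; *them₁* does not c-command it, and no other NP shares its index, so Principle C is satisfied.
All principles are respected.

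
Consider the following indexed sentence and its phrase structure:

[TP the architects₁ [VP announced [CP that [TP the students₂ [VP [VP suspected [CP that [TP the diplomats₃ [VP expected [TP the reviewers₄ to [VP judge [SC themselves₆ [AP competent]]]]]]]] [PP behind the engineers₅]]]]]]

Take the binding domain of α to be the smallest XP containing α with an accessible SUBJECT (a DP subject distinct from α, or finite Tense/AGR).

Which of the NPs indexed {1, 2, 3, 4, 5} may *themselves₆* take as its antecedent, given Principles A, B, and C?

*themselves* is an anaphor, so Principle A applies: it must be bound in its binding domain.
Binding domain of *themselves₆*: the embedded TP, whose subject is the reviewers₄.
*the architects₁* c-commands the anaphor but is outside its binding domain → cannot satisfy Principle A.
*the students₂* c-commands the anaphor but is outside its binding domain → cannot satisfy Principle A.
*the diplomats₃* c-commands the anaphor but is outside its binding domain → cannot satisfy Principle A.
*the reviewers₄* c-commands the anaphor within its binding domain → licit binder.
*the engineers₅* does not c-command the anaphor → cannot bind it.

{4}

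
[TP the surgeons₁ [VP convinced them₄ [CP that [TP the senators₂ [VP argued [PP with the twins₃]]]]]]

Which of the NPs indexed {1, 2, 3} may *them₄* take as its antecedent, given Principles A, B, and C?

none

*them* is a pronoun, so Principle B applies: it must be free in its binding domain.
Binding domain of *them₄*: the matrix TP, whose subject is the surgeons₁.
*the surgeons₁* c-commands the pronoun within its binding domain → coindexation would violate Principle B.
*the senators₂*: the pronoun c-commands this R-expression → coindexation would violate Principle C on *the senators₂*.
*the twins₃*: the pronoun c-commands this R-expression → coindexation would violate Principle C on *the twins₃*.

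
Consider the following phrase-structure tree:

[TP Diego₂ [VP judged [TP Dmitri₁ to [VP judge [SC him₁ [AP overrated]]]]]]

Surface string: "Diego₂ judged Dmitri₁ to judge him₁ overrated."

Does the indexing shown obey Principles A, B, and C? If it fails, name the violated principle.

The two coindexed NPs are *Dmitri₁* and *him₁*.
*him₁* is a pronoun. Its binding domain is the embedded TP, whose subject is Dmitri₁.
*Dmitri₁* c-commands it within that domain and carries the same index.
The pronoun is locally bound → Principle B violation.

Principle B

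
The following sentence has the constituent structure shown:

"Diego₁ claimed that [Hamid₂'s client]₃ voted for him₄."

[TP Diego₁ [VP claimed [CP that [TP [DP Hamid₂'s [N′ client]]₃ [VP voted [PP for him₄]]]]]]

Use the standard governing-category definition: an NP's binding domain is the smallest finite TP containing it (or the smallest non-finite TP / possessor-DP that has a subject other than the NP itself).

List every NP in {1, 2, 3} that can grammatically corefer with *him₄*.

{1, 2}

*him* is a pronoun, so Principle B applies: it must be free in its binding domain.
Binding domain of *him₄*: the embedded TP, whose subject is [Hamid₂'s client]₃.
*Diego₁* c-commands the pronoun but from outside its binding domain, and is not c-commanded by it → coindexation permitted.
*Hamid₂* and the pronoun do not c-command one another → neither Principle B nor Principle C is at stake; coindexation permitted.
*[Hamid₂'s client]₃* c-commands the pronoun within its binding domain → coindexation would violate Principle B.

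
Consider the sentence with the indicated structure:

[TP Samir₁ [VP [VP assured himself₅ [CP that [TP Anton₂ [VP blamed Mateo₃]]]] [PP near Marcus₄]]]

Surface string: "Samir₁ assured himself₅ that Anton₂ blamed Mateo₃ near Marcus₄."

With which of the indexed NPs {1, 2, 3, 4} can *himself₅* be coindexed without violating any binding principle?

{1}

*himself* is an anaphor, so Principle A applies: it must be bound in its binding domain.
Binding domain of *himself₅*: the matrix TP, whose subject is Samir₁.
*Samir₁* c-commands the anaphor within its binding domain → licit binder.
*Anton₂* does not c-command the anaphor → cannot bind it.
*Mateo₃* does not c-command the anaphor → cannot bind it.
*Marcus₄* does not c-command the anaphor → cannot bind it.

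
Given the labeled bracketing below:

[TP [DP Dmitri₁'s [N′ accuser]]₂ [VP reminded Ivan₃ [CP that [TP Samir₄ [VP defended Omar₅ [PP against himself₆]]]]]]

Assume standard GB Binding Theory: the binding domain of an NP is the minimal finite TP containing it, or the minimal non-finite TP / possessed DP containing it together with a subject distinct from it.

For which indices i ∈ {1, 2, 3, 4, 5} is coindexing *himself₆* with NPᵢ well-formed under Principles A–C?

*himself* is an anaphor, so Principle A applies: it must be bound in its binding domain.
Binding domain of *himself₆*: the embedded TP, whose subject is Samir₄.
*Dmitri₁* does not c-command the anaphor → cannot bind it.
*[Dmitri₁'s accuser]₂* c-commands the anaphor but is outside its binding domain → cannot satisfy Principle A.
*Ivan₃* c-commands the anaphor but is outside its binding domain → cannot satisfy Principle A.
*Samir₄* c-commands the anaphor within its binding domain → licit binder.
*Omar₅* c-commands the anaphor within its binding domain → licit binder.

{4, 5}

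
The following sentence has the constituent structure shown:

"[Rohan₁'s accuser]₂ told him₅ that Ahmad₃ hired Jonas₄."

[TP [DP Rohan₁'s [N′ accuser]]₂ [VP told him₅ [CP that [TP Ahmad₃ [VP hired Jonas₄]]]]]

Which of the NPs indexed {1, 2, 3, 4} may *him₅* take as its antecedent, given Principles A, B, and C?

*him* is a pronoun, so Principle B applies: it must be free in its binding domain.
Binding domain of *him₅*: the matrix TP, whose subject is [Rohan₁'s accuser]₂.
*Rohan₁* and the pronoun do not c-command one another → neither Principle B nor Principle C is at stake; coindexation permitted.
*[Rohan₁'s accuser]₂* c-commands the pronoun within its binding domain → coindexation would violate Principle B.
*Ahmad₃*: the pronoun c-commands this R-expression → coindexation would violate Principle C on *Ahmad₃*.
*Jonas₄*: the pronoun c-commands this R-expression → coindexation would violate Principle C on *Jonas₄*.

{1}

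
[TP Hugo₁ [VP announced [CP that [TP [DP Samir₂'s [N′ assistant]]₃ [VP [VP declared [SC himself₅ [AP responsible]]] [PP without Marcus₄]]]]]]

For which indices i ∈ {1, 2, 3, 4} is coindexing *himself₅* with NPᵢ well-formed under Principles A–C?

*himself* is an anaphor, so Principle A applies: it must be bound in its binding domain.
Binding domain of *himself₅*: the embedded TP, whose subject is [Samir₂'s assistant]₃.
*Hugo₁* c-commands the anaphor but is outside its binding domain → cannot satisfy Principle A.
*Samir₂* does not c-command the anaphor → cannot bind it.
*[Samir₂'s assistant]₃* c-commands the anaphor within its binding domain → licit binder.
*Marcus₄* does not c-command the anaphor → cannot bind it.

{3}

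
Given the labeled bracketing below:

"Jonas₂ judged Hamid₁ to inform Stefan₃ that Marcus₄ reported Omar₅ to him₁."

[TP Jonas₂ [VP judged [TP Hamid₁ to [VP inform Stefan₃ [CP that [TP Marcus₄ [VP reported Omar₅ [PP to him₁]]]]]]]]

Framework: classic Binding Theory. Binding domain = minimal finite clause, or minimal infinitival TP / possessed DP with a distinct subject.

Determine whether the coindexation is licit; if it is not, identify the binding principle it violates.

grammatical

The two coindexed NPs are *Hamid₁* and *him₁*.
*him₁* is a pronoun; its binding domain is the embedded TP, whose subject is Marcus₄. Within that domain it is c-commanded only by *Marcus₄*, *Omar₅*, which carry a different index — the pronoun is free locally, so Principle B holds.
*Hamid₁* is an R-expression; *him₁* does not c-command it, and no other NP shares its index, so Principle C is satisfied.
All principles are respected.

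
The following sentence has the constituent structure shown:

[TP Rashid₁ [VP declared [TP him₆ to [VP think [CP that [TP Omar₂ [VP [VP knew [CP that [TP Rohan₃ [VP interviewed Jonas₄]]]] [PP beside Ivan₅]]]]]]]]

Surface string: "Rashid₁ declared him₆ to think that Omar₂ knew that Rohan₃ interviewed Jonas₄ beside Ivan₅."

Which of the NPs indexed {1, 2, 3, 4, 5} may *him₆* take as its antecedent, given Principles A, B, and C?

none

*him* is a pronoun, so Principle B applies: it must be free in its binding domain.
Binding domain of *him₆*: the matrix TP, whose subject is Rashid₁.
*Rashid₁* c-commands the pronoun within its binding domain → coindexation would violate Principle B.
*Omar₂*: the pronoun c-commands this R-expression → coindexation would violate Principle C on *Omar₂*.
*Rohan₃*: the pronoun c-commands this R-expression → coindexation would violate Principle C on *Rohan₃*.
*Jonas₄*: the pronoun c-commands this R-expression → coindexation would violate Principle C on *Jonas₄*.
*Ivan₅*: the pronoun c-commands this R-expression → coindexation would violate Principle C on *Ivan₅*.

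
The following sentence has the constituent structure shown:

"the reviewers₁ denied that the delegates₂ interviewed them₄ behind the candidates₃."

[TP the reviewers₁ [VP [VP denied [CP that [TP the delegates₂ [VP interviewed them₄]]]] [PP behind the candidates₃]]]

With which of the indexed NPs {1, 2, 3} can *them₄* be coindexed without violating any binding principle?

*them* is a pronoun, so Principle B applies: it must be free in its binding domain.
Binding domain of *them₄*: the embedded TP, whose subject is the delegates₂.
*the reviewers₁* c-commands the pronoun but from outside its binding domain, and is not c-commanded by it → coindexation permitted.
*the delegates₂* c-commands the pronoun within its binding domain → coindexation would violate Principle B.
*the candidates₃* and the pronoun do not c-command one another → neither Principle B nor Principle C is at stake; coindexation permitted.

{1, 3}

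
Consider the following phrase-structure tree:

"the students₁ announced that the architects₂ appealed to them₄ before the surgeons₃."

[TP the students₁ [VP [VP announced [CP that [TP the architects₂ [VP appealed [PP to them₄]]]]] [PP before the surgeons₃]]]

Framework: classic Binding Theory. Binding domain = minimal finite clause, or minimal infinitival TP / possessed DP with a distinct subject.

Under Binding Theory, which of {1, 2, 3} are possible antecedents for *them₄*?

*them* is a pronoun, so Principle B applies: it must be free in its binding domain.
Binding domain of *them₄*: the embedded TP, whose subject is the architects₂.
*the students₁* c-commands the pronoun but from outside its binding domain, and is not c-commanded by it → coindexation permitted.
*the architects₂* c-commands the pronoun within its binding domain → coindexation would violate Principle B.
*the surgeons₃* and the pronoun do not c-command one another → neither Principle B nor Principle C is at stake; coindexation permitted.

{1, 3}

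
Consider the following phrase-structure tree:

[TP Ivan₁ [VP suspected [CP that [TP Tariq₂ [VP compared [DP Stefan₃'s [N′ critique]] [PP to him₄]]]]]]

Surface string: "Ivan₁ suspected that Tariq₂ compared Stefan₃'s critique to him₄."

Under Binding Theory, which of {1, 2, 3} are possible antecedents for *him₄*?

{1, 3}

*him* is a pronoun, so Principle B applies: it must be free in its binding domain.
Binding domain of *him₄*: the embedded TP, whose subject is Tariq₂.
*Ivan₁* c-commands the pronoun but from outside its binding domain, and is not c-commanded by it → coindexation permitted.
*Tariq₂* c-commands the pronoun within its binding domain → coindexation would violate Principle B.
*Stefan₃* and the pronoun do not c-command one another → neither Principle B nor Principle C is at stake; coindexation permitted.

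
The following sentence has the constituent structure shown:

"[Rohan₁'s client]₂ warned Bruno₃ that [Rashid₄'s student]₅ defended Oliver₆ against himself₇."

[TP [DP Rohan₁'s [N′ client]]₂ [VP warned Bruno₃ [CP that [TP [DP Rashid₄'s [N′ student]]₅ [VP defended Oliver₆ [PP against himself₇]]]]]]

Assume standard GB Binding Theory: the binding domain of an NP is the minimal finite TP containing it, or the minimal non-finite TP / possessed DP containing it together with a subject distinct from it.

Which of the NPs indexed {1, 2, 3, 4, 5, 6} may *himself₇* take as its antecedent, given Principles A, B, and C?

*himself* is an anaphor, so Principle A applies: it must be bound in its binding domain.
Binding domain of *himself₇*: the embedded TP, whose subject is [Rashid₄'s student]₅.
*Rohan₁* does not c-command the anaphor → cannot bind it.
*[Rohan₁'s client]₂* c-commands the anaphor but is outside its binding domain → cannot satisfy Principle A.
*Bruno₃* c-commands the anaphor but is outside its binding domain → cannot satisfy Principle A.
*Rashid₄* does not c-command the anaphor → cannot bind it.
*[Rashid₄'s student]₅* c-commands the anaphor within its binding domain → licit binder.
*Oliver₆* c-commands the anaphor within its binding domain → licit binder.

{5, 6}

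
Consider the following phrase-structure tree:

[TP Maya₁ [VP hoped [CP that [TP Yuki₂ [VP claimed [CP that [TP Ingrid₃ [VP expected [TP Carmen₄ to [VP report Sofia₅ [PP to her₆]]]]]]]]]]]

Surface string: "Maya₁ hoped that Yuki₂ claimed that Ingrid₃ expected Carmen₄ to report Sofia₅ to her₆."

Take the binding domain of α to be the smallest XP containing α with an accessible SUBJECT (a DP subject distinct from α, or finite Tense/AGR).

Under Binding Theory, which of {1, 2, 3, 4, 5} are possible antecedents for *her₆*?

*her* is a pronoun, so Principle B applies: it must be free in its binding domain.
Binding domain of *her₆*: the embedded TP, whose subject is Carmen₄.
*Maya₁* c-commands the pronoun but from outside its binding domain, and is not c-commanded by it → coindexation permitted.
*Yuki₂* c-commands the pronoun but from outside its binding domain, and is not c-commanded by it → coindexation permitted.
*Ingrid₃* c-commands the pronoun but from outside its binding domain, and is not c-commanded by it → coindexation permitted.
*Carmen₄* c-commands the pronoun within its binding domain → coindexation would violate Principle B.
*Sofia₅* c-commands the pronoun within its binding domain → coindexation would violate Principle B.

{1, 2, 3}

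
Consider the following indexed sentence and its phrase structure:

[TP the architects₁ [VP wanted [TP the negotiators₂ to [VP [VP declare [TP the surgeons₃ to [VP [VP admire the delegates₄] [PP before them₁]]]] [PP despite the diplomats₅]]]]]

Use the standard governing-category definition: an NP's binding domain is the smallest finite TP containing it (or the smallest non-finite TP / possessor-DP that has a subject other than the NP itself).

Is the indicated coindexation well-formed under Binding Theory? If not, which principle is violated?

grammatical

The two coindexed NPs are *the architects₁* and *them₁*.
*them₁* is a pronoun; its binding domain is the embedded TP, whose subject is the surgeons₃. Within that domain it is c-commanded only by *the surgeons₃*, which carries a different index — the pronoun is free locally, so Principle B holds.
*the architects₁* is an R-expression; *them₁* does not c-command it, and no other NP shares its index, so Principle C is satisfied.
All principles are respected.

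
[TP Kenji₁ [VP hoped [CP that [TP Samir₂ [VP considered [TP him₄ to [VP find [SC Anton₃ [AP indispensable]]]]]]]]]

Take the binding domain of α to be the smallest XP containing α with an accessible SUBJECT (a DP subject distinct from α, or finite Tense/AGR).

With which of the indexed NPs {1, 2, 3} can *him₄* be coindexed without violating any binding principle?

{1}

*him* is a pronoun, so Principle B applies: it must be free in its binding domain.
Binding domain of *him₄*: the embedded TP, whose subject is Samir₂.
*Kenji₁* c-commands the pronoun but from outside its binding domain, and is not c-commanded by it → coindexation permitted.
*Samir₂* c-commands the pronoun within its binding domain → coindexation would violate Principle B.
*Anton₃*: the pronoun c-commands this R-expression → coindexation would violate Principle C on *Anton₃*.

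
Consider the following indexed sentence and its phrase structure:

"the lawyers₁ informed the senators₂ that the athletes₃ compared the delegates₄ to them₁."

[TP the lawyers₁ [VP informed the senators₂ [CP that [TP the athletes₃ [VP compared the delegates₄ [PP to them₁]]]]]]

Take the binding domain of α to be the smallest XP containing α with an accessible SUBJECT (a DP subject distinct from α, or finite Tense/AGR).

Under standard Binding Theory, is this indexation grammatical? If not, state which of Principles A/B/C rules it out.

The two coindexed NPs are *the lawyers₁* and *them₁*.
*them₁* is a pronoun; its binding domain is the embedded TP, whose subject is the athletes₃. Within that domain it is c-commanded only by *the athletes₃*, *the delegates₄*, which carry a different index — the pronoun is free locally, so Principle B holds.
*the lawyers₁* is an R-expression; *them₁* does not c-command it, and no other NP shares its index, so Principle C is satisfied.
All principles are respected.

grammatical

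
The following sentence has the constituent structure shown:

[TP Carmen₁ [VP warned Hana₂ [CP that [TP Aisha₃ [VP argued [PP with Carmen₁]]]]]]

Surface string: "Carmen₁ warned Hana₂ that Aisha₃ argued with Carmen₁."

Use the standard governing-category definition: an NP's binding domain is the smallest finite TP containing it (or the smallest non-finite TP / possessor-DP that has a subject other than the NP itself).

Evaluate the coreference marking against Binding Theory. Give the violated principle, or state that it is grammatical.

Principle C

The two coindexed NPs are *Carmen₁* (the higher occurrence) and *Carmen₁* (the lower occurrence).
*Carmen₁* (the lower occurrence) is an R-expression. Principle C requires it to be free everywhere.
*Carmen₁* (the higher occurrence) c-commands it and carries the same index.
The R-expression is bound → Principle C violation.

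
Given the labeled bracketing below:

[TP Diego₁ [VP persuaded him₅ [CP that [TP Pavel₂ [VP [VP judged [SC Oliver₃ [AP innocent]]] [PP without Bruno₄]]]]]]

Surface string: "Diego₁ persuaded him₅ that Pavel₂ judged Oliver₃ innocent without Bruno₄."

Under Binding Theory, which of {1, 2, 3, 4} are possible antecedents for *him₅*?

*him* is a pronoun, so Principle B applies: it must be free in its binding domain.
Binding domain of *him₅*: the matrix TP, whose subject is Diego₁.
*Diego₁* c-commands the pronoun within its binding domain → coindexation would violate Principle B.
*Pavel₂*: the pronoun c-commands this R-expression → coindexation would violate Principle C on *Pavel₂*.
*Oliver₃*: the pronoun c-commands this R-expression → coindexation would violate Principle C on *Oliver₃*.
*Bruno₄*: the pronoun c-commands this R-expression → coindexation would violate Principle C on *Bruno₄*.

none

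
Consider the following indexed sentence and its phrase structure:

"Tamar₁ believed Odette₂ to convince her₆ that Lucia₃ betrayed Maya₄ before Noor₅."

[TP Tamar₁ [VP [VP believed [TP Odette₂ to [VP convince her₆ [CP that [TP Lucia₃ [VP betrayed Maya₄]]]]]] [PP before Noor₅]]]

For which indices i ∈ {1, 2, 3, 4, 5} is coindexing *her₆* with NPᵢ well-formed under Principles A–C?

*her* is a pronoun, so Principle B applies: it must be free in its binding domain.
Binding domain of *her₆*: the embedded TP, whose subject is Odette₂.
*Tamar₁* c-commands the pronoun but from outside its binding domain, and is not c-commanded by it → coindexation permitted.
*Odette₂* c-commands the pronoun within its binding domain → coindexation would violate Principle B.
*Lucia₃*: the pronoun c-commands this R-expression → coindexation would violate Principle C on *Lucia₃*.
*Maya₄*: the pronoun c-commands this R-expression → coindexation would violate Principle C on *Maya₄*.
*Noor₅* and the pronoun do not c-command one another → neither Principle B nor Principle C is at stake; coindexation permitted.

{1, 5}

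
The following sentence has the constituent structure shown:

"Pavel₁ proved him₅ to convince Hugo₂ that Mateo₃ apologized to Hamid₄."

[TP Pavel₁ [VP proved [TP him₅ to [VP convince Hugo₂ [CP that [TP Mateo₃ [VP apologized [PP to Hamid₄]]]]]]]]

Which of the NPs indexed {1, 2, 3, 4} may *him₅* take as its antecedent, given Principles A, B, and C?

*him* is a pronoun, so Principle B applies: it must be free in its binding domain.
Binding domain of *him₅*: the matrix TP, whose subject is Pavel₁.
*Pavel₁* c-commands the pronoun within its binding domain → coindexation would violate Principle B.
*Hugo₂*: the pronoun c-commands this R-expression → coindexation would violate Principle C on *Hugo₂*.
*Mateo₃*: the pronoun c-commands this R-expression → coindexation would violate Principle C on *Mateo₃*.
*Hamid₄*: the pronoun c-commands this R-expression → coindexation would violate Principle C on *Hamid₄*.

none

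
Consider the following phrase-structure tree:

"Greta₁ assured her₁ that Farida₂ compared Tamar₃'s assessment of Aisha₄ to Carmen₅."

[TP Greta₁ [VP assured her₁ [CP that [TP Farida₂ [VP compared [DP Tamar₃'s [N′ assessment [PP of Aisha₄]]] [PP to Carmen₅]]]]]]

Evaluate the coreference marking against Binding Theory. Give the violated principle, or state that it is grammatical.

Principle B

The two coindexed NPs are *Greta₁* and *her₁*.
*her₁* is a pronoun. Its binding domain is the matrix TP, whose subject is Greta₁.
*Greta₁* c-commands it within that domain and carries the same index.
The pronoun is locally bound → Principle B violation.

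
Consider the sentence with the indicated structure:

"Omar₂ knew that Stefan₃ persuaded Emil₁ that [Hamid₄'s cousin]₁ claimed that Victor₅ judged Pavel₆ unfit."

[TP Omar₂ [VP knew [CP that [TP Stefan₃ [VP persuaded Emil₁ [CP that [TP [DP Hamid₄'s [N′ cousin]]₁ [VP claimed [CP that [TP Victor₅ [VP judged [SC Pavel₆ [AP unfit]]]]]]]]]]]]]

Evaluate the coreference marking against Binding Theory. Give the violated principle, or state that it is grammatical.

The two coindexed NPs are *[Hamid₄'s cousin]₁* and *Emil₁*.
*[Hamid₄'s cousin]₁* is an R-expression. Principle C requires it to be free everywhere.
*Emil₁* c-commands it and carries the same index.
The R-expression is bound → Principle C violation.

Principle C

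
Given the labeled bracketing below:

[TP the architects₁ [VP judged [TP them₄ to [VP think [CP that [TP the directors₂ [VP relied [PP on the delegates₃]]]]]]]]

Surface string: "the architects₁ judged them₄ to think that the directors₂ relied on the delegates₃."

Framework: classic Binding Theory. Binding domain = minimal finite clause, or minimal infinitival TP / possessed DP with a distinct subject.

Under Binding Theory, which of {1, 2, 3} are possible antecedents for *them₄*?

*them* is a pronoun, so Principle B applies: it must be free in its binding domain.
Binding domain of *them₄*: the matrix TP, whose subject is the architects₁.
*the architects₁* c-commands the pronoun within its binding domain → coindexation would violate Principle B.
*the directors₂*: the pronoun c-commands this R-expression → coindexation would violate Principle C on *the directors₂*.
*the delegates₃*: the pronoun c-commands this R-expression → coindexation would violate Principle C on *the delegates₃*.

none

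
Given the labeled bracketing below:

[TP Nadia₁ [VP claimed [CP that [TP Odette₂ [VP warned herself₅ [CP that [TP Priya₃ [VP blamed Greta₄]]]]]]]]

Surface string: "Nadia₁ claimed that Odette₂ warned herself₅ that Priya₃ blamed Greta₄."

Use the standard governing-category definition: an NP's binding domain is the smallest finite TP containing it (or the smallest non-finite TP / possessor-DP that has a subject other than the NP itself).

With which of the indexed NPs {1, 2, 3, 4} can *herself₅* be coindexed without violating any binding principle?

{2}

*herself* is an anaphor, so Principle A applies: it must be bound in its binding domain.
Binding domain of *herself₅*: the embedded TP, whose subject is Odette₂.
*Nadia₁* c-commands the anaphor but is outside its binding domain → cannot satisfy Principle A.
*Odette₂* c-commands the anaphor within its binding domain → licit binder.
*Priya₃* does not c-command the anaphor → cannot bind it.
*Greta₄* does not c-command the anaphor → cannot bind it.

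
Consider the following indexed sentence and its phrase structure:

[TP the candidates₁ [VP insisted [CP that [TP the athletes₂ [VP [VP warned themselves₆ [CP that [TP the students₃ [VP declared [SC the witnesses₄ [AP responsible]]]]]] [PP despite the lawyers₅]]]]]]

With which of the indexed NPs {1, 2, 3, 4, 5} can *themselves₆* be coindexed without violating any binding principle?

*themselves* is an anaphor, so Principle A applies: it must be bound in its binding domain.
Binding domain of *themselves₆*: the embedded TP, whose subject is the athletes₂.
*the candidates₁* c-commands the anaphor but is outside its binding domain → cannot satisfy Principle A.
*the athletes₂* c-commands the anaphor within its binding domain → licit binder.
*the students₃* does not c-command the anaphor → cannot bind it.
*the witnesses₄* does not c-command the anaphor → cannot bind it.
*the lawyers₅* does not c-command the anaphor → cannot bind it.

{2}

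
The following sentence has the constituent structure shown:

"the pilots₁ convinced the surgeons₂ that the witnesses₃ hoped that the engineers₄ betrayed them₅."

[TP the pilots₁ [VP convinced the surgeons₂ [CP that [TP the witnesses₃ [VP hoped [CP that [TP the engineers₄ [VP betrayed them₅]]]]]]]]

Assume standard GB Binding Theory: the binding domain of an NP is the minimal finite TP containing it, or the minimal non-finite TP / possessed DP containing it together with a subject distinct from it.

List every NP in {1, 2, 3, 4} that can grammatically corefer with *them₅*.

*them* is a pronoun, so Principle B applies: it must be free in its binding domain.
Binding domain of *them₅*: the embedded TP, whose subject is the engineers₄.
*the pilots₁* c-commands the pronoun but from outside its binding domain, and is not c-commanded by it → coindexation permitted.
*the surgeons₂* c-commands the pronoun but from outside its binding domain, and is not c-commanded by it → coindexation permitted.
*the witnesses₃* c-commands the pronoun but from outside its binding domain, and is not c-commanded by it → coindexation permitted.
*the engineers₄* c-commands the pronoun within its binding domain → coindexation would violate Principle B.

{1, 2, 3}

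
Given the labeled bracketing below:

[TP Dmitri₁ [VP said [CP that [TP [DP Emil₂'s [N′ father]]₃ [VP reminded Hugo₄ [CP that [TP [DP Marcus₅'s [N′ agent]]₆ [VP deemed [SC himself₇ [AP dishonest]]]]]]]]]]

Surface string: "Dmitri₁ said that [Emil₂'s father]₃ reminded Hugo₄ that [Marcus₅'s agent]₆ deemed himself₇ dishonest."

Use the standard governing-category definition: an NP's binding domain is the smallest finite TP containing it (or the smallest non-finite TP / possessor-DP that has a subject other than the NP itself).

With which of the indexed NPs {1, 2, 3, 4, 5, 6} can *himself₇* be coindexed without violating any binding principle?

{6}

*himself* is an anaphor, so Principle A applies: it must be bound in its binding domain.
Binding domain of *himself₇*: the embedded TP, whose subject is [Marcus₅'s agent]₆.
*Dmitri₁* c-commands the anaphor but is outside its binding domain → cannot satisfy Principle A.
*Emil₂* does not c-command the anaphor → cannot bind it.
*[Emil₂'s father]₃* c-commands the anaphor but is outside its binding domain → cannot satisfy Principle A.
*Hugo₄* c-commands the anaphor but is outside its binding domain → cannot satisfy Principle A.
*Marcus₅* does not c-command the anaphor → cannot bind it.
*[Marcus₅'s agent]₆* c-commands the anaphor within its binding domain → licit binder.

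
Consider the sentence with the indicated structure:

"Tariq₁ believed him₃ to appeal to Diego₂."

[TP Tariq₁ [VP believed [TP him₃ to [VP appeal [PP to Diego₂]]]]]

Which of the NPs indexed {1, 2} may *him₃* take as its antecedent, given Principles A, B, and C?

none

*him* is a pronoun, so Principle B applies: it must be free in its binding domain.
Binding domain of *him₃*: the matrix TP, whose subject is Tariq₁.
*Tariq₁* c-commands the pronoun within its binding domain → coindexation would violate Principle B.
*Diego₂*: the pronoun c-commands this R-expression → coindexation would violate Principle C on *Diego₂*.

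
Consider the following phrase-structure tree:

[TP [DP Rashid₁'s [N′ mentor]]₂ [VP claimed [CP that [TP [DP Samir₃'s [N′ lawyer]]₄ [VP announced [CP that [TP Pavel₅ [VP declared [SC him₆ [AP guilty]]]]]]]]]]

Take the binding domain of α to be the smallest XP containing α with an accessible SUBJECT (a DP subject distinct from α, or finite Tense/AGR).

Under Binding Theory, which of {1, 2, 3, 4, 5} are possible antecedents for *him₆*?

*him* is a pronoun, so Principle B applies: it must be free in its binding domain.
Binding domain of *him₆*: the embedded TP, whose subject is Pavel₅.
*Rashid₁* and the pronoun do not c-command one another → neither Principle B nor Principle C is at stake; coindexation permitted.
*[Rashid₁'s mentor]₂* c-commands the pronoun but from outside its binding domain, and is not c-commanded by it → coindexation permitted.
*Samir₃* and the pronoun do not c-command one another → neither Principle B nor Principle C is at stake; coindexation permitted.
*[Samir₃'s lawyer]₄* c-commands the pronoun but from outside its binding domain, and is not c-commanded by it → coindexation permitted.
*Pavel₅* c-commands the pronoun within its binding domain → coindexation would violate Principle B.

{1, 2, 3, 4}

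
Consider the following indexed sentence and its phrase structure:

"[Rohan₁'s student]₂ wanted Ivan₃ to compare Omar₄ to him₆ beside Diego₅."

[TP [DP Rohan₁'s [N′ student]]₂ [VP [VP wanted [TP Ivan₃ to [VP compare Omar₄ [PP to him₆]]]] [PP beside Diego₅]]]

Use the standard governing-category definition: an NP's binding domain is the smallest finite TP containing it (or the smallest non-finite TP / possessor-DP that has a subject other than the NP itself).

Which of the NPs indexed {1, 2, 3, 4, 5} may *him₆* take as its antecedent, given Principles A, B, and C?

*him* is a pronoun, so Principle B applies: it must be free in its binding domain.
Binding domain of *him₆*: the embedded TP, whose subject is Ivan₃.
*Rohan₁* and the pronoun do not c-command one another → neither Principle B nor Principle C is at stake; coindexation permitted.
*[Rohan₁'s student]₂* c-commands the pronoun but from outside its binding domain, and is not c-commanded by it → coindexation permitted.
*Ivan₃* c-commands the pronoun within its binding domain → coindexation would violate Principle B.
*Omar₄* c-commands the pronoun within its binding domain → coindexation would violate Principle B.
*Diego₅* and the pronoun do not c-command one another → neither Principle B nor Principle C is at stake; coindexation permitted.

{1, 2, 5}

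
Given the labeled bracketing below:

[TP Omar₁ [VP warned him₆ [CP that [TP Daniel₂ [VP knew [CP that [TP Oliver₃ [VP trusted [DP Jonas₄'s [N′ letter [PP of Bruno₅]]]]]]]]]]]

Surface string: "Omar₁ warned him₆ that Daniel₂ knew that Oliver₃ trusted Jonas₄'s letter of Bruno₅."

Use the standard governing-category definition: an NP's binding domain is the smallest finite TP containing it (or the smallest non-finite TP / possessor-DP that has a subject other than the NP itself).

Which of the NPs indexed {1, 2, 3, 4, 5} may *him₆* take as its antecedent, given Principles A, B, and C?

*him* is a pronoun, so Principle B applies: it must be free in its binding domain.
Binding domain of *him₆*: the matrix TP, whose subject is Omar₁.
*Omar₁* c-commands the pronoun within its binding domain → coindexation would violate Principle B.
*Daniel₂*: the pronoun c-commands this R-expression → coindexation would violate Principle C on *Daniel₂*.
*Oliver₃*: the pronoun c-commands this R-expression → coindexation would violate Principle C on *Oliver₃*.
*Jonas₄*: the pronoun c-commands this R-expression → coindexation would violate Principle C on *Jonas₄*.
*Bruno₅*: the pronoun c-commands this R-expression → coindexation would violate Principle C on *Bruno₅*.

none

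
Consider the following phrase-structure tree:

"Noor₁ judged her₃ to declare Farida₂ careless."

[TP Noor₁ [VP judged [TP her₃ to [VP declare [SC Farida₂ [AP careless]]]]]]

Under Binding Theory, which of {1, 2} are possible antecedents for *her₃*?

none

*her* is a pronoun, so Principle B applies: it must be free in its binding domain.
Binding domain of *her₃*: the matrix TP, whose subject is Noor₁.
*Noor₁* c-commands the pronoun within its binding domain → coindexation would violate Principle B.
*Farida₂*: the pronoun c-commands this R-expression → coindexation would violate Principle C on *Farida₂*.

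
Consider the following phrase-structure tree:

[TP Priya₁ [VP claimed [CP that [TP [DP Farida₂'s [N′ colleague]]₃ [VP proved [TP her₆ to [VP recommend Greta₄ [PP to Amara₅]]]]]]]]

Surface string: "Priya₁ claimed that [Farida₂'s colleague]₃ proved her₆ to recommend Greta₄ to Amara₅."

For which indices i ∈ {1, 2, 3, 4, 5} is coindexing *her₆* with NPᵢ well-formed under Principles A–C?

{1, 2}

*her* is a pronoun, so Principle B applies: it must be free in its binding domain.
Binding domain of *her₆*: the embedded TP, whose subject is [Farida₂'s colleague]₃.
*Priya₁* c-commands the pronoun but from outside its binding domain, and is not c-commanded by it → coindexation permitted.
*Farida₂* and the pronoun do not c-command one another → neither Principle B nor Principle C is at stake; coindexation permitted.
*[Farida₂'s colleague]₃* c-commands the pronoun within its binding domain → coindexation would violate Principle B.
*Greta₄*: the pronoun c-commands this R-expression → coindexation would violate Principle C on *Greta₄*.
*Amara₅*: the pronoun c-commands this R-expression → coindexation would violate Principle C on *Amara₅*.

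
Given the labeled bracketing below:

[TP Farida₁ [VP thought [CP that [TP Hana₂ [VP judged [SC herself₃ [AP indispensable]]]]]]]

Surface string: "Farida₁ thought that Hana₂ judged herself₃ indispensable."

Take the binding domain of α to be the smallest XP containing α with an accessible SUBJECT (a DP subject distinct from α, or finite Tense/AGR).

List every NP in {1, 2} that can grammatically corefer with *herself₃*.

*herself* is an anaphor, so Principle A applies: it must be bound in its binding domain.
Binding domain of *herself₃*: the embedded TP, whose subject is Hana₂.
*Farida₁* c-commands the anaphor but is outside its binding domain → cannot satisfy Principle A.
*Hana₂* c-commands the anaphor within its binding domain → licit binder.

{2}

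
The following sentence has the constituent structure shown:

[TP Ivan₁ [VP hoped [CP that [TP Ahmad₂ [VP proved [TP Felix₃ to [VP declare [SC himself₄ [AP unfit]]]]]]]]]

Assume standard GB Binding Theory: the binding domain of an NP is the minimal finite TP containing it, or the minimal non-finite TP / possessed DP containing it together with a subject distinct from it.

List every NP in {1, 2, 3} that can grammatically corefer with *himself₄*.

*himself* is an anaphor, so Principle A applies: it must be bound in its binding domain.
Binding domain of *himself₄*: the embedded TP, whose subject is Felix₃.
*Ivan₁* c-commands the anaphor but is outside its binding domain → cannot satisfy Principle A.
*Ahmad₂* c-commands the anaphor but is outside its binding domain → cannot satisfy Principle A.
*Felix₃* c-commands the anaphor within its binding domain → licit binder.

{3}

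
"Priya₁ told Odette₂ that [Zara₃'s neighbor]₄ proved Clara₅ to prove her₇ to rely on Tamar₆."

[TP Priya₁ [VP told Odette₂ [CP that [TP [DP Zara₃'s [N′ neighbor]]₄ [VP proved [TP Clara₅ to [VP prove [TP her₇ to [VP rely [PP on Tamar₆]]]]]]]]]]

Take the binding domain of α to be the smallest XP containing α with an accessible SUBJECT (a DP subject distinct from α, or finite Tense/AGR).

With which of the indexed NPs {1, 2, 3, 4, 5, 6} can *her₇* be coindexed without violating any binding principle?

{1, 2, 3, 4}

*her* is a pronoun, so Principle B applies: it must be free in its binding domain.
Binding domain of *her₇*: the embedded TP, whose subject is Clara₅.
*Priya₁* c-commands the pronoun but from outside its binding domain, and is not c-commanded by it → coindexation permitted.
*Odette₂* c-commands the pronoun but from outside its binding domain, and is not c-commanded by it → coindexation permitted.
*Zara₃* and the pronoun do not c-command one another → neither Principle B nor Principle C is at stake; coindexation permitted.
*[Zara₃'s neighbor]₄* c-commands the pronoun but from outside its binding domain, and is not c-commanded by it → coindexation permitted.
*Clara₅* c-commands the pronoun within its binding domain → coindexation would violate Principle B.
*Tamar₆*: the pronoun c-commands this R-expression → coindexation would violate Principle C on *Tamar₆*.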